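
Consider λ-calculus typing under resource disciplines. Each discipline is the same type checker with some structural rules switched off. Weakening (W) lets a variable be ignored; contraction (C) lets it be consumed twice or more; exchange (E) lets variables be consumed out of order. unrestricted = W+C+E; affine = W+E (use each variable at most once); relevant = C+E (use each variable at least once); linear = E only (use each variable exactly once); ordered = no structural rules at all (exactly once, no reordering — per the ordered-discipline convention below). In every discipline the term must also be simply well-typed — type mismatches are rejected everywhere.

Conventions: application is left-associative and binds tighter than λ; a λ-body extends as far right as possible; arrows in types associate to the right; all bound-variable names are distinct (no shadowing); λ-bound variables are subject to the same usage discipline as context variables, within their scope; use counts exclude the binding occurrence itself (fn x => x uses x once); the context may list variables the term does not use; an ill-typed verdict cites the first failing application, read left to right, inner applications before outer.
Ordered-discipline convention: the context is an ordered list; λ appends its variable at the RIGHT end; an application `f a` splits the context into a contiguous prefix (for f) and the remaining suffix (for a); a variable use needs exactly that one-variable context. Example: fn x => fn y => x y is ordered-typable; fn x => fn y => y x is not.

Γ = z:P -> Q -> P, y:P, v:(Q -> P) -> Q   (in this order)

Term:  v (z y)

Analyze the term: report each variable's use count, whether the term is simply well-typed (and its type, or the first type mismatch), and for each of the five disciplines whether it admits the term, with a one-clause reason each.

usage: z=1, y=1, v=1
use order (left to right): v, z, y
typing: well-typed — term : Q
ordered: ✗ — needs exchange: uses follow v, z, y
linear: ✓ — exactly-once usage across z, y, v
affine: ✓ — z, y, v: no repeats, contraction unneeded
relevant: ✓ — none of z, y, v goes unused
unrestricted: ✓ — typability at Q is all that's needed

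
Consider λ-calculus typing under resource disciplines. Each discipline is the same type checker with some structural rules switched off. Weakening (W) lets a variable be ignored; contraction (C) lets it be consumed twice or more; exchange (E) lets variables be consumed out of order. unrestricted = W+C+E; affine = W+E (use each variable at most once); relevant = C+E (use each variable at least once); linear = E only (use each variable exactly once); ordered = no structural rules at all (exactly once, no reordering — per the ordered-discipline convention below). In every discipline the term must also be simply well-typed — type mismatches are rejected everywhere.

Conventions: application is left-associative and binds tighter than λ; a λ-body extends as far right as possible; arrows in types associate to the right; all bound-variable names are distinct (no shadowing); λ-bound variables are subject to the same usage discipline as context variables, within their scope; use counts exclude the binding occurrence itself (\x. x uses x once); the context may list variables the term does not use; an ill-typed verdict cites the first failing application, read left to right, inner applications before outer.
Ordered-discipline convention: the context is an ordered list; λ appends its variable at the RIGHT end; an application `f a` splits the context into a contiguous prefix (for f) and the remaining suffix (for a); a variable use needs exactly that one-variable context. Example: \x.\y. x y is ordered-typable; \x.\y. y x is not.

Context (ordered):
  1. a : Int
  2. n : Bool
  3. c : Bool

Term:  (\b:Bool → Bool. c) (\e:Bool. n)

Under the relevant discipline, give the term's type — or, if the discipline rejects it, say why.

not well-typed under relevant — unused: a, b, e — weakening required
use counts: a: 0, n: 1, c: 1, b [bound]: 0, e [bound]: 0
uses in reading order: c, n
typing: ✓ — Bool
across the five disciplines: ordered ✗, linear ✗, affine ✓, relevant ✗, unrestricted ✓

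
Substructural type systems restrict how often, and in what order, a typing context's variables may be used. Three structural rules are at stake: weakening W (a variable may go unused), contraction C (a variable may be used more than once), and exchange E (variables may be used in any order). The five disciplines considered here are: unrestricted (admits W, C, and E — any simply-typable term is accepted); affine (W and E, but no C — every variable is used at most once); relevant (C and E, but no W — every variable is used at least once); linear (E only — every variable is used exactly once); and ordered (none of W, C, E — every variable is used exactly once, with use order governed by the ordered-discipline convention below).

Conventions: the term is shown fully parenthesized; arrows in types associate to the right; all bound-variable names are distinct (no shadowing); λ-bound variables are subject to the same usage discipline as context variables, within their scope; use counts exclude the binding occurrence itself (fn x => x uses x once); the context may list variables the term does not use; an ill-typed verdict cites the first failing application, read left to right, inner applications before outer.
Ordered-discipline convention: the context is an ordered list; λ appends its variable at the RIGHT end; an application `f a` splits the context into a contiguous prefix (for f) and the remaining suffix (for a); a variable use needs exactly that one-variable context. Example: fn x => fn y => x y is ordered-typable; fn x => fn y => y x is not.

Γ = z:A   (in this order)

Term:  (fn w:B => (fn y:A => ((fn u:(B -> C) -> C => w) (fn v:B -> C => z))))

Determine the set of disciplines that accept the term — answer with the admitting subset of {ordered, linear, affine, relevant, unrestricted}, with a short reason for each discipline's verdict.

admitted by: none
counts: z ×1; w (λ-bound) ×1; y (λ-bound) ×0; u (λ-bound) ×0; v (λ-bound) ×0
uses in reading order: w, z
typing: ill-typed: an argument (B -> C) -> A mismatches the expected (B -> C) -> C
ordered: ✗, the type mismatch rejects it
linear: ✗, not simply typable
affine: ✗, fails simple typing
relevant: ✗, a type mismatch blocks all five
unrestricted: ✗, the type mismatch rejects it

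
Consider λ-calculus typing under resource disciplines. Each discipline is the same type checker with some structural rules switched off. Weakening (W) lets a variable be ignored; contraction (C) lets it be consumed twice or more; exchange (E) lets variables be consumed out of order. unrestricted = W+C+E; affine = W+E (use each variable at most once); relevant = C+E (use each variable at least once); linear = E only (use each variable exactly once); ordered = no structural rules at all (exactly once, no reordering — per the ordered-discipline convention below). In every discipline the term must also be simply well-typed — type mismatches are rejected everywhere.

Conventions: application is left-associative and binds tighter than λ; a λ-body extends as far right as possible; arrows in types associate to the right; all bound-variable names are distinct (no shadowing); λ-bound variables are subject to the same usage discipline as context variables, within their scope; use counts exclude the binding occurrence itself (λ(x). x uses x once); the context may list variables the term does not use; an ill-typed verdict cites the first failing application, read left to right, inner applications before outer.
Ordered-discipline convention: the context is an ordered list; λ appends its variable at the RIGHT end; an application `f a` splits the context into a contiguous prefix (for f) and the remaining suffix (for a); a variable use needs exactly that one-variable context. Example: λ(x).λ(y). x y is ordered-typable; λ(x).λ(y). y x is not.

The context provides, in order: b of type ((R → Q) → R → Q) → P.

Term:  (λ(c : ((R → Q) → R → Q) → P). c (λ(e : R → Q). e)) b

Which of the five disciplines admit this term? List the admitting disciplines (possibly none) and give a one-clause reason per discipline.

accepted by: ordered, linear, affine, relevant, unrestricted
counts: b ×1, c (bound) ×1, e (bound) ×1
use order (left to right): c, e, b
typing: well-typed at P
ordered ✓ (b, c, e: once each, no exchange needed)
linear ✓ (single use per variable (b, c, e))
affine ✓ (b, c, e: no repeats, contraction unneeded)
relevant ✓ (none of b, c, e goes unused)
unrestricted ✓ (well-typed at P; no restrictions here)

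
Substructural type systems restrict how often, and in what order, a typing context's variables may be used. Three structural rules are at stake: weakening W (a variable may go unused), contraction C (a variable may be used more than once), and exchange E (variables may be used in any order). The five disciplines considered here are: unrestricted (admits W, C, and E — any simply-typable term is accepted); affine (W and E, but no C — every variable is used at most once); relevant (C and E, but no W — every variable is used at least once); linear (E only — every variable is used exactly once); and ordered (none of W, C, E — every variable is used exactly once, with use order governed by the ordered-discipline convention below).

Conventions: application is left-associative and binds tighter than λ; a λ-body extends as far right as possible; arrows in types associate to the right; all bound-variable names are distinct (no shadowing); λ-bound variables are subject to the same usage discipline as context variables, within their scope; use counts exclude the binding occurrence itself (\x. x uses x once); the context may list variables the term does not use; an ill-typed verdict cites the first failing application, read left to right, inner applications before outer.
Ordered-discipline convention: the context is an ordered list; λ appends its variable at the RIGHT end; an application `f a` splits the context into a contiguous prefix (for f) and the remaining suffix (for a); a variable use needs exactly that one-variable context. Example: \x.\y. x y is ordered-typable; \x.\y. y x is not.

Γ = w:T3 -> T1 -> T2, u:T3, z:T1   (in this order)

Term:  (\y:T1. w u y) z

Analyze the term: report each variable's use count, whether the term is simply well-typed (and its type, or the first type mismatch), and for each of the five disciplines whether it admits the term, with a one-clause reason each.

usage: w: 1×, u: 1×, z: 1×, y [bound]: 1×
left-to-right use order: w, u, y, z
typing: well-typed at T2
ordered: ✓, w, u, z, y: once each, no exchange needed
linear: ✓, each of w, u, z, y used exactly once
affine: ✓, none of w, u, z, y used more than once
relevant: ✓, none of w, u, z, y goes unused
unrestricted: ✓, typability at T2 is all that's needed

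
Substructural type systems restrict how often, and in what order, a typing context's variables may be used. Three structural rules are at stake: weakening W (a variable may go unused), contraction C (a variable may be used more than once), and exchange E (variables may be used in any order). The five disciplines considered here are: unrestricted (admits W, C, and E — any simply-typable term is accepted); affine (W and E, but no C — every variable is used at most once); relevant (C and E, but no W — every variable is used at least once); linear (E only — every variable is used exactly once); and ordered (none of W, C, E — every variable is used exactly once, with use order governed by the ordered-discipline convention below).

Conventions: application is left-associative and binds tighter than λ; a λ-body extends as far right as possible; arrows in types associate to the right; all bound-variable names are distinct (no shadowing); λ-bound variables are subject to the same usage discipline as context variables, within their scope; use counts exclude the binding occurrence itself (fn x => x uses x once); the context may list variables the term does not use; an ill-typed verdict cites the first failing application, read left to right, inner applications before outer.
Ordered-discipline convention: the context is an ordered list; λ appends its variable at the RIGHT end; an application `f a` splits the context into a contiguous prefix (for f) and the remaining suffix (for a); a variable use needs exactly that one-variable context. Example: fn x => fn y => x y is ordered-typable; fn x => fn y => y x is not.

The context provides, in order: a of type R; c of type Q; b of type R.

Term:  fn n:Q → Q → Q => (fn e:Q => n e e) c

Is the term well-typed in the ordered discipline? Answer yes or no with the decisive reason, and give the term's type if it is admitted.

no — uses contraction: e ×2; a, b left unused
variable uses: a: 0×; c: 1×; b: 0×; n (λ-bound): 1×; e (λ-bound): 2×
left-to-right use order: n, e, e, c
typing: ✓ — (Q → Q → Q) → Q
per-discipline verdicts: ordered ✗, linear ✗, affine ✗, relevant ✗, unrestricted ✓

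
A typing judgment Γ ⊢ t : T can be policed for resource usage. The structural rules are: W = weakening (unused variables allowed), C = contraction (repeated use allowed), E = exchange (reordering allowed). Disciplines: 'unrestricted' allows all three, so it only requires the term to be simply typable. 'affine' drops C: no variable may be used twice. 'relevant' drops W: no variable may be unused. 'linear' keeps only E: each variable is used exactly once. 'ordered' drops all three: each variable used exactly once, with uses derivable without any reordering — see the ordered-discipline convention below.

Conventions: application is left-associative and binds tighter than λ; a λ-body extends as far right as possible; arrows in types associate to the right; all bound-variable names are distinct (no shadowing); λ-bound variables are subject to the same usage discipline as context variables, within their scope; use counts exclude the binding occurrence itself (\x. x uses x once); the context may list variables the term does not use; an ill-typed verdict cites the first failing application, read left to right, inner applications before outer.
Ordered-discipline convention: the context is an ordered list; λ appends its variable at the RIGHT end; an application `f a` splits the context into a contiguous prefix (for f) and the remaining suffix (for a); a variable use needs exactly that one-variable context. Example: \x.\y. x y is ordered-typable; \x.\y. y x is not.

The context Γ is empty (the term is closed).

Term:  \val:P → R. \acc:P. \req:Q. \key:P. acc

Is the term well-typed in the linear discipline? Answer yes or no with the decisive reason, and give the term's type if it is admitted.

no — val, req, key never used (weakening)
variable uses: val (bound): 0×; acc (bound): 1×; req (bound): 0×; key (bound): 0×
order of uses: acc
typing: ✓ — (P → R) → P → Q → P → P
per-discipline verdicts: ordered ✗; linear ✗; affine ✓; relevant ✗; unrestricted ✓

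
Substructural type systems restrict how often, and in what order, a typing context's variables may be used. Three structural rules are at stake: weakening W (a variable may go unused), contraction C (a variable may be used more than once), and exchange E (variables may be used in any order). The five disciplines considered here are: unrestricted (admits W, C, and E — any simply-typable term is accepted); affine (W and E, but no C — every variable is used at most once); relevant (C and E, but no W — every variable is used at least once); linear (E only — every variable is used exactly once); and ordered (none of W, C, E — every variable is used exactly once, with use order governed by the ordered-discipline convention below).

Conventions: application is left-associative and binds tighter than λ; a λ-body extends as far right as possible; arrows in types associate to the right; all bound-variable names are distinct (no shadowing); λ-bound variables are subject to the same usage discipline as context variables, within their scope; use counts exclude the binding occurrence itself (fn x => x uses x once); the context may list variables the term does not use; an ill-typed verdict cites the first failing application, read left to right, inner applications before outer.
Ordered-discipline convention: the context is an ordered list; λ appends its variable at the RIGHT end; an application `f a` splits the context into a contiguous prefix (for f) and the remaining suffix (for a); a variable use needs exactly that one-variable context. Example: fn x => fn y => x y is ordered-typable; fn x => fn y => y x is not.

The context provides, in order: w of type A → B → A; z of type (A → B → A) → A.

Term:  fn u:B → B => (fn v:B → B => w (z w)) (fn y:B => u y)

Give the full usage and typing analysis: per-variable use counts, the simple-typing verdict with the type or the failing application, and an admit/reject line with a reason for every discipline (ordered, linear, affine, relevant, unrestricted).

variable uses: w: 2×; z: 1×; u [bound]: 1×; v [bound]: 0×; y [bound]: 1×
use order (left to right): w, z, w, u, y
typing: well-typed — term : (B → B) → B → A
ordered: ✗ — uses contraction: w ×2; unused: v — weakening required
linear: ✗ — uses contraction: w ×2; unused: v — weakening required
affine: ✗ — uses contraction: w ×2
relevant: ✗ — unused: v — weakening required
unrestricted: ✓ — typability at (B → B) → B → A is all that's needed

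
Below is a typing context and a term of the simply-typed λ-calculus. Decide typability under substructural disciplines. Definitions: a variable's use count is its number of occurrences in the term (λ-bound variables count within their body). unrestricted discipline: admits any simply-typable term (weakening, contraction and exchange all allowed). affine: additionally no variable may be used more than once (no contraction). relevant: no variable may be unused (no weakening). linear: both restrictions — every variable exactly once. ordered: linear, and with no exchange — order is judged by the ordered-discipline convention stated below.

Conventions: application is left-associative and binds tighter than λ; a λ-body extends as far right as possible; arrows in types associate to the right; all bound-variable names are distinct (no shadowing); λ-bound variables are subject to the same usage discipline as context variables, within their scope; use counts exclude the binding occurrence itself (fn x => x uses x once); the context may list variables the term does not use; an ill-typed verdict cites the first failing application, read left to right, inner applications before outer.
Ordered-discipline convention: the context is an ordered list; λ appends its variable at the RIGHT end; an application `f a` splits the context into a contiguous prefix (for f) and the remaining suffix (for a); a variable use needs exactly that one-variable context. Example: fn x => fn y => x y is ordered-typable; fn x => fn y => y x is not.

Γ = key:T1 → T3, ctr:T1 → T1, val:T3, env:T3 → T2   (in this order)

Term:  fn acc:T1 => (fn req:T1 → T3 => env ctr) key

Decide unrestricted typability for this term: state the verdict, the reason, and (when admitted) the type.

no — not simply typable
variable uses: key: 1; ctr: 1; val: 0; env: 1; acc (bound): 0; req (bound): 0
use order (left to right): env, ctr, key
typing: ill-typed: argument of type T1 → T1 where T3 is required
all disciplines: ordered ✗, linear ✗, affine ✗, relevant ✗, unrestricted ✗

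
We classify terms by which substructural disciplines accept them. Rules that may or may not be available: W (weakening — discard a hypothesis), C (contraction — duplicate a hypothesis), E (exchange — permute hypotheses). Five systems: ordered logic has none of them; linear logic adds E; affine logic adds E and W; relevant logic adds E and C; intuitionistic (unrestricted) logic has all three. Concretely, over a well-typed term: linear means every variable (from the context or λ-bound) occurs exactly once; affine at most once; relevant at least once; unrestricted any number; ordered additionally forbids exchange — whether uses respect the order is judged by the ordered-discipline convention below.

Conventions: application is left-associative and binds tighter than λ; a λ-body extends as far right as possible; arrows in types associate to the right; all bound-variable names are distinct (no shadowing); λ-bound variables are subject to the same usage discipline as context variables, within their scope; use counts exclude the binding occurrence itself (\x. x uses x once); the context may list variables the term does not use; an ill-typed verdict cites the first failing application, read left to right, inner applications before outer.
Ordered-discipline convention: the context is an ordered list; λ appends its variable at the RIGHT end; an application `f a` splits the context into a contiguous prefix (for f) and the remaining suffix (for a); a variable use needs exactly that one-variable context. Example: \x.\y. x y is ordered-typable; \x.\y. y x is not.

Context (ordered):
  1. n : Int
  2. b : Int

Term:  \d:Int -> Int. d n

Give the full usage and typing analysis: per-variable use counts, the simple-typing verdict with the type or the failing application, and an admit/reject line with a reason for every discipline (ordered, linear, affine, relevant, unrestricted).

variable uses: n: 1×; b: 0×; d (λ-bound): 1×
left-to-right use order: d, n
typing: well-typed — term : (Int -> Int) -> Int
ordered ✗ (b never used (weakening))
linear ✗ (b never used (weakening))
affine ✓ (none of n, b, d used more than once)
relevant ✗ (b never used (weakening))
unrestricted ✓ (simply typable at (Int -> Int) -> Int; W, C, E all held)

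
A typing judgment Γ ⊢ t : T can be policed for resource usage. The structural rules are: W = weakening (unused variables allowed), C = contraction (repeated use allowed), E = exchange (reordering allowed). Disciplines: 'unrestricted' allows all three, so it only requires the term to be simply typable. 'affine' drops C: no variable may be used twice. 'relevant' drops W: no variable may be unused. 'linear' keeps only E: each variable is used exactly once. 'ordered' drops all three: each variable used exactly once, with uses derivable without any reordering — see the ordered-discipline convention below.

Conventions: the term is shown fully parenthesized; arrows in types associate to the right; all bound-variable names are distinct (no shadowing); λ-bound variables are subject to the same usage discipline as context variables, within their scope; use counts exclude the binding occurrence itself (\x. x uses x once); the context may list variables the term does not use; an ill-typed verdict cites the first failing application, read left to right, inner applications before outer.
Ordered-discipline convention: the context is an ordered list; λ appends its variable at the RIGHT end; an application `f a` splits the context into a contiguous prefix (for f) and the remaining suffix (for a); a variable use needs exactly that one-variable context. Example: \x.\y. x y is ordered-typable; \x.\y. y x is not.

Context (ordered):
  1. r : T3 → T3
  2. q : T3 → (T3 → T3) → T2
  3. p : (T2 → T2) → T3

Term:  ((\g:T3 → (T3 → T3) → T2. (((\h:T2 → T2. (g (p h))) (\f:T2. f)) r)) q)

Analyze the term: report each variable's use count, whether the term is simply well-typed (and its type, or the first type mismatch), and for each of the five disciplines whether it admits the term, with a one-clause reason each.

counts: r: 1, q: 1, p: 1, g (bound): 1, h (bound): 1, f (bound): 1
left-to-right use order: g, p, h, f, r, q
typing: ✓ — T2
ordered ✗ (use order g, p, h, f, r, q needs exchange)
linear ✓ (exactly-once usage across r, q, p, g, h, f)
affine ✓ (none of r, q, p, g, h, f used more than once)
relevant ✓ (at least one use each (r, q, p, g, h, f))
unrestricted ✓ (type-checks (T2) and nothing is barred)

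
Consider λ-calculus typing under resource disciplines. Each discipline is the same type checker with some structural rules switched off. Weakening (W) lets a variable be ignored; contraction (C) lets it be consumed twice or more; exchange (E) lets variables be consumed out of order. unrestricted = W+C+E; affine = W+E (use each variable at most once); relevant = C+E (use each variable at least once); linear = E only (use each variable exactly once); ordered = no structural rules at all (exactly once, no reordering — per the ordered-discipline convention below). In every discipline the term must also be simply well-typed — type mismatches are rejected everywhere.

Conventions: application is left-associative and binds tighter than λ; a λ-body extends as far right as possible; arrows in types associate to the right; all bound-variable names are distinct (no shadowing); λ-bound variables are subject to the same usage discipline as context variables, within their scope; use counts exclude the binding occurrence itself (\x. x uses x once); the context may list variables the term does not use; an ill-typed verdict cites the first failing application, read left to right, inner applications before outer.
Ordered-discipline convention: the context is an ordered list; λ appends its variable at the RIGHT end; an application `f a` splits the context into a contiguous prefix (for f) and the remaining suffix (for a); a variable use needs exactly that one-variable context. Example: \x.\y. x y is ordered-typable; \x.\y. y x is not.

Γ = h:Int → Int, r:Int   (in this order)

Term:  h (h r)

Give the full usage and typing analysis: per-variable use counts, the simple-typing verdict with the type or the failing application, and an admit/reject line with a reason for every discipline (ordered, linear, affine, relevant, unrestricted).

counts: h=2, r=1
left-to-right use order: h, h, r
typing: well-typed at Int
ordered: ✗ — needs contraction — h ×2
linear: ✗ — needs contraction — h ×2
affine: ✗ — needs contraction — h ×2
relevant: ✓ — h, r: all used, weakening unneeded
unrestricted: ✓ — typability at Int is all that's needed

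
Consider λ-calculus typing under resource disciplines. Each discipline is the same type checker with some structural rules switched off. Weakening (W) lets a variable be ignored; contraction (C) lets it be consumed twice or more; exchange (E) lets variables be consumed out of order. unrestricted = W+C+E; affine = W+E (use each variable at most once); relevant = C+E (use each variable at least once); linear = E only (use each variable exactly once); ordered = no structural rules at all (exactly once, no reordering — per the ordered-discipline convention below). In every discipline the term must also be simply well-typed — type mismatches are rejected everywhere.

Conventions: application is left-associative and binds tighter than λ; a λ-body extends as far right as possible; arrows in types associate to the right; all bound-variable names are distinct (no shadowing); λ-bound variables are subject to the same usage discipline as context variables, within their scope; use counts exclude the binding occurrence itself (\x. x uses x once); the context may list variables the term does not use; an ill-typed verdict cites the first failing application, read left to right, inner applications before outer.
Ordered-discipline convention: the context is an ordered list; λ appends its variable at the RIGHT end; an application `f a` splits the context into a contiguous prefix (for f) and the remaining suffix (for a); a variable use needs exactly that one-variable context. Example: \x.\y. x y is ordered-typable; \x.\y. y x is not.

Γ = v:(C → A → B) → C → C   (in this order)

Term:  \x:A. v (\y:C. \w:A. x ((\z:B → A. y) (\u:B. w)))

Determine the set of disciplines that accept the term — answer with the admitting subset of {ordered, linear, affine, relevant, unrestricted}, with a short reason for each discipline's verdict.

admitted in: none
use counts: v: 1, x [bound]: 1, y [bound]: 1, w [bound]: 1, z [bound]: 0, u [bound]: 0
order of uses: v, x, y, w
typing: ill-typed: non-arrow in function slot: A
ordered: ✗ — not simply typable
linear: ✗ — fails simple typing
affine: ✗ — a type mismatch blocks all five
relevant: ✗ — the type mismatch rejects it
unrestricted: ✗ — not simply typable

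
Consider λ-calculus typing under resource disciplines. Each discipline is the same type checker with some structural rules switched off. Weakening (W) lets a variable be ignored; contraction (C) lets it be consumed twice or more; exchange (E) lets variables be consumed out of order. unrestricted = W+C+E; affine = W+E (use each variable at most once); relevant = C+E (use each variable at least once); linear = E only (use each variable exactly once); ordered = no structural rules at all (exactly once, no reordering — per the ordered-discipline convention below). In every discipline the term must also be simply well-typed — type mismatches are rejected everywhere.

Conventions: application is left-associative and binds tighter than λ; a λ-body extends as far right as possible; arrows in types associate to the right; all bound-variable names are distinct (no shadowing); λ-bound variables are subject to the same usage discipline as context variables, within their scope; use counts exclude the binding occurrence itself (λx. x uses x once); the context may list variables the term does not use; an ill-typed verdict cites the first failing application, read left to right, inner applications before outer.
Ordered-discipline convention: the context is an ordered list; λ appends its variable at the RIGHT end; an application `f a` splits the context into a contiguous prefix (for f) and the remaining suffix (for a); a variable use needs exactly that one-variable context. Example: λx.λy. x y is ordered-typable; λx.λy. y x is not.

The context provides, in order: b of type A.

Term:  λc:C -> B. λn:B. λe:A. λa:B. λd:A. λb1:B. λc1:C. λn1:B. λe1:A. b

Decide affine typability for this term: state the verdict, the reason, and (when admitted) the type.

yes — b, c, n, e, a, d, b1, c1, n1, e1: no repeats, contraction unneeded; term : (C -> B) -> B -> A -> B -> A -> B -> C -> B -> A -> A
counts: b: 1; c [bound]: 0; n [bound]: 0; e [bound]: 0; a [bound]: 0; d [bound]: 0; b1 [bound]: 0; c1 [bound]: 0; n1 [bound]: 0; e1 [bound]: 0
left-to-right use order: b
typing: well-typed — term : (C -> B) -> B -> A -> B -> A -> B -> C -> B -> A -> A
summary: ordered ✗, linear ✗, affine ✓, relevant ✗, unrestricted ✓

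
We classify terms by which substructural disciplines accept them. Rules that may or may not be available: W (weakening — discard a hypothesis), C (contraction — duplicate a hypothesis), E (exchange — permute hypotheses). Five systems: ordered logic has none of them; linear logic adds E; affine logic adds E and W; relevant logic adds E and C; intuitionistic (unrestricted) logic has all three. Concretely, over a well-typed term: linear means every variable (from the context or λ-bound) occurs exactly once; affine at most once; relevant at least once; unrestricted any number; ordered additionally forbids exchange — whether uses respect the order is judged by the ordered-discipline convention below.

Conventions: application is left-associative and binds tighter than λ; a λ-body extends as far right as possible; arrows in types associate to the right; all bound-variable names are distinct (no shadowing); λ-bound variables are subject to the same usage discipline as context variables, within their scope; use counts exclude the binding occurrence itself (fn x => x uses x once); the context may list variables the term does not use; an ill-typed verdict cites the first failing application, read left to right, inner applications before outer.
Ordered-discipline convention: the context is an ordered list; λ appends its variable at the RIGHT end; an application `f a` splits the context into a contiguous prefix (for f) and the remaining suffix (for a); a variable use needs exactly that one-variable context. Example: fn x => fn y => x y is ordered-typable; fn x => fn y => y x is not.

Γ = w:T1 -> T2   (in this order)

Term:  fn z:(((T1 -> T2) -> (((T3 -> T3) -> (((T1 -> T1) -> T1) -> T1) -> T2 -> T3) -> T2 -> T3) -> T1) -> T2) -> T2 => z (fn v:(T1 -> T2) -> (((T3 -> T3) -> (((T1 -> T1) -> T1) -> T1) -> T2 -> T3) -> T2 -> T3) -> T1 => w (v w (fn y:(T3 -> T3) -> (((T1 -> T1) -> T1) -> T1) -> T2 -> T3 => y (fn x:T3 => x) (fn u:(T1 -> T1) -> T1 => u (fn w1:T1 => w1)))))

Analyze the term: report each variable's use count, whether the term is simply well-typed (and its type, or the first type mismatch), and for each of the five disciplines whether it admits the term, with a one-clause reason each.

usage: w: 2, z (λ-bound): 1, v (λ-bound): 1, y (λ-bound): 1, x (λ-bound): 1, u (λ-bound): 1, w1 (λ-bound): 1
order of uses: z, w, v, w, y, x, u, w1
typing: well-typed at ((((T1 -> T2) -> (((T3 -> T3) -> (((T1 -> T1) -> T1) -> T1) -> T2 -> T3) -> T2 -> T3) -> T1) -> T2) -> T2) -> T2
ordered: ✗, uses contraction: w ×2
linear: ✗, uses contraction: w ×2
affine: ✗, uses contraction: w ×2
relevant: ✓, at least one use each (w, z, v, y, x, u, w1)
unrestricted: ✓, well-typed at ((((T1 -> T2) -> (((T3 -> T3) -> (((T1 -> T1) -> T1) -> T1) -> T2 -> T3) -> T2 -> T3) -> T1) -> T2) -> T2) -> T2; no restrictions here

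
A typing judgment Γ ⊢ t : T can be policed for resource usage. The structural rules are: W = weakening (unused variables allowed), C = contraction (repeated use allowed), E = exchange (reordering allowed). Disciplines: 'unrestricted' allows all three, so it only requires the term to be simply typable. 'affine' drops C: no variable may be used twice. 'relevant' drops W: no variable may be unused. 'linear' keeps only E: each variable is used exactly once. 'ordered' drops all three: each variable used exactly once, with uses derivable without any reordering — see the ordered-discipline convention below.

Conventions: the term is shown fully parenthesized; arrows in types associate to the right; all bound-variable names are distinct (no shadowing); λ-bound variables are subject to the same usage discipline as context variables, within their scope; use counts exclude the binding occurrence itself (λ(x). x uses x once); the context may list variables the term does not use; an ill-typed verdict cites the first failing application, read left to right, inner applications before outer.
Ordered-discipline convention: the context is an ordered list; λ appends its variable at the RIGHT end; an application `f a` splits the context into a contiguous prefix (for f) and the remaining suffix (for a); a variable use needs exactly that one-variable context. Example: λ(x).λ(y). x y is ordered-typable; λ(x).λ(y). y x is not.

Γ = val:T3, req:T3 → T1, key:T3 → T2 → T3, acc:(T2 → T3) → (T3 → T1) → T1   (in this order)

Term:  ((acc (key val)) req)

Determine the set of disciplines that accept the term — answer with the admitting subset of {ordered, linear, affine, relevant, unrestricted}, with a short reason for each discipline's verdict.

admitted in: linear, affine, relevant, unrestricted
usage: val=1, req=1, key=1, acc=1
use order (left to right): acc, key, val, req
typing: well-typed — term : T1
ordered: ✗ — use order acc, key, val, req needs exchange
linear: ✓ — single use per variable (val, req, key, acc)
affine: ✓ — no duplicate uses among val, req, key, acc
relevant: ✓ — val, req, key, acc: all used, weakening unneeded
unrestricted: ✓ — type-checks (T1) and nothing is barred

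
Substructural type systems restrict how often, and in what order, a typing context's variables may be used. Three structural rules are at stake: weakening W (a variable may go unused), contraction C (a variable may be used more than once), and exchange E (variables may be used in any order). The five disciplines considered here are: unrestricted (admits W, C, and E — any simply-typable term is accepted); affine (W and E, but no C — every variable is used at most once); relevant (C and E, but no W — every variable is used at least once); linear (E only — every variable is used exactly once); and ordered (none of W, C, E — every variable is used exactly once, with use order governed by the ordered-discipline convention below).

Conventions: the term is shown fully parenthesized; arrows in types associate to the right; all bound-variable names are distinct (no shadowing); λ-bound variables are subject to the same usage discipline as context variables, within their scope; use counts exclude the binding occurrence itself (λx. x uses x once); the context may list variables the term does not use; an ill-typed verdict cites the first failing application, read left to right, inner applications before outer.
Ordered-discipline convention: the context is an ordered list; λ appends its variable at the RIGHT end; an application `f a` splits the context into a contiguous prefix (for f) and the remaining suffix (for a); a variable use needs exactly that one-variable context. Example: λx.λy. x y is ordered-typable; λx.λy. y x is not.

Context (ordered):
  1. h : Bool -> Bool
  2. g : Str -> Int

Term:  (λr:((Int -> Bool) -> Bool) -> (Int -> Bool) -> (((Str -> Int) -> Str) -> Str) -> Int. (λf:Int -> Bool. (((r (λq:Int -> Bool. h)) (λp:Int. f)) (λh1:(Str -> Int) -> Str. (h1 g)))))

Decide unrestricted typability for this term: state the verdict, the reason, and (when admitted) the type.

no — fails simple typing
counts: h=1; g=1; r (λ-bound)=1; f (λ-bound)=1; q (λ-bound)=0; p (λ-bound)=0; h1 (λ-bound)=1
order of uses: r, h, f, h1, g
typing: ill-typed: an argument (Int -> Bool) -> Bool -> Bool mismatches the expected (Int -> Bool) -> Bool
per-discipline verdicts: ordered ✗ | linear ✗ | affine ✗ | relevant ✗ | unrestricted ✗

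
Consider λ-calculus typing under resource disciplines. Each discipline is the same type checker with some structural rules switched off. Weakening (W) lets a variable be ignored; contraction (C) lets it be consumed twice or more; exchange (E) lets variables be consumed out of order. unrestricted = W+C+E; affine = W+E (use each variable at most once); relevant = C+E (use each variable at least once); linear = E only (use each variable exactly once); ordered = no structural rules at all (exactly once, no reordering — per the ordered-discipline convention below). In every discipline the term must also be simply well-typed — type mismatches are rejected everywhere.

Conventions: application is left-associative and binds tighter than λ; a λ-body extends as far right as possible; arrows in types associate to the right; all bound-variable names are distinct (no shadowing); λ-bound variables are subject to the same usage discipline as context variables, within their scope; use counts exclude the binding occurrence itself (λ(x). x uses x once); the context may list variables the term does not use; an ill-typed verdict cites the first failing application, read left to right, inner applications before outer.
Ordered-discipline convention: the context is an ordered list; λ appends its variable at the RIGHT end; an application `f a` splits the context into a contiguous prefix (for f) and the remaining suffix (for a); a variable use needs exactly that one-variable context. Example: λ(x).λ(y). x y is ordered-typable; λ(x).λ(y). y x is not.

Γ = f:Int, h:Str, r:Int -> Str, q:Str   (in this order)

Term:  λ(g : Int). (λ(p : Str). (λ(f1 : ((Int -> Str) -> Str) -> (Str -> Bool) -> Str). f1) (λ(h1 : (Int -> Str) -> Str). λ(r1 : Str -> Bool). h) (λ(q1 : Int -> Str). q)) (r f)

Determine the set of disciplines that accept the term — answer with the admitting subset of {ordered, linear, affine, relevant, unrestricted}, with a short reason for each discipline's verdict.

admitted by: affine, unrestricted
use counts: f ×1; h ×1; r ×1; q ×1; g (bound) ×0; p (bound) ×0; f1 (bound) ×1; h1 (bound) ×0; r1 (bound) ×0; q1 (bound) ×0
uses in reading order: f1, h, q, r, f
typing: well-typed — term : Int -> (Str -> Bool) -> Str
ordered ✗ (needs weakening: g, p, h1, r1, q1 unused)
linear ✗ (needs weakening: g, p, h1, r1, q1 unused)
affine ✓ (no duplicate uses among f, h, r, q, g, p, f1, h1, r1, q1)
relevant ✗ (needs weakening: g, p, h1, r1, q1 unused)
unrestricted ✓ (typability at Int -> (Str -> Bool) -> Str is all that's needed)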